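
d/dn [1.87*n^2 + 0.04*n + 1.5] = 3.74*n + 0.04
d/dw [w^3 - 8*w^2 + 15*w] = 3*w^2 - 16*w + 15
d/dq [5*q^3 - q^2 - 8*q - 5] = 15*q^2 - 2*q - 8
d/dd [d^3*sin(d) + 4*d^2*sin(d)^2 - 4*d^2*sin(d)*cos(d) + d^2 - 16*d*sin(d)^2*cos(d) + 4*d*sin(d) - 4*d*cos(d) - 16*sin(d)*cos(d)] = d^3*cos(d) + 3*d^2*sin(d) - 4*sqrt(2)*d^2*cos(2*d + pi/4) + 8*d*sin(d) - 12*d*sin(3*d) - 4*sqrt(2)*d*sin(2*d + pi/4) + 4*d*cos(d) + 6*d - 4*cos(d) - 16*cos(2*d) + 4*cos(3*d) - 4*sqrt(2)*cos(d + pi/4)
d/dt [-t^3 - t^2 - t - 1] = -3*t^2 - 2*t - 1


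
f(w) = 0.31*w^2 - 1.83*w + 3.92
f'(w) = 0.62*w - 1.83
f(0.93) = 2.49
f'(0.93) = -1.25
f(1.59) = 1.79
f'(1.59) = -0.84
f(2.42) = 1.31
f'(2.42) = -0.33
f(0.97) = 2.44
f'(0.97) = -1.23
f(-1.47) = 7.28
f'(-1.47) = -2.74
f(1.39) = 1.98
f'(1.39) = -0.97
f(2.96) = 1.22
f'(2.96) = 0.01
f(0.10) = 3.74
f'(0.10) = -1.77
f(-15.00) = 101.12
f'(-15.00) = -11.13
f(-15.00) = 101.12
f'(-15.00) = -11.13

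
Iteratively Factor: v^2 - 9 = (v + 3)*(v - 3)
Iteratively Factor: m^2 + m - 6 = (m + 3)*(m - 2)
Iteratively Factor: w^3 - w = (w)*(w^2 - 1) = w*(w + 1)*(w - 1)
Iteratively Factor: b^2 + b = (b)*(b + 1)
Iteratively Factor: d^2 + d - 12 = (d + 4)*(d - 3)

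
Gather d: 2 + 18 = 20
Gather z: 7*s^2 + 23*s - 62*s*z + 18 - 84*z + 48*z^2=7*s^2 + 23*s + 48*z^2 + z*(-62*s - 84) + 18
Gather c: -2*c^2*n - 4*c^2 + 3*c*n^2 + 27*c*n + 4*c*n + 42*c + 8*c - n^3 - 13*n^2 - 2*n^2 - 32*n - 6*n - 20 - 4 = c^2*(-2*n - 4) + c*(3*n^2 + 31*n + 50) - n^3 - 15*n^2 - 38*n - 24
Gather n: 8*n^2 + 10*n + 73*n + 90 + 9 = 8*n^2 + 83*n + 99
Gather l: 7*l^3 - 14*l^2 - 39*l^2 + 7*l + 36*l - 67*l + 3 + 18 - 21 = 7*l^3 - 53*l^2 - 24*l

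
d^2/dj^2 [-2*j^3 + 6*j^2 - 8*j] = 12 - 12*j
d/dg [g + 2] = 1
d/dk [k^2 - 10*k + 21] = 2*k - 10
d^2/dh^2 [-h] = 0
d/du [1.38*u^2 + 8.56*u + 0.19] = 2.76*u + 8.56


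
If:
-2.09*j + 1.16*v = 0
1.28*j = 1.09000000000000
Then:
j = 0.85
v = 1.53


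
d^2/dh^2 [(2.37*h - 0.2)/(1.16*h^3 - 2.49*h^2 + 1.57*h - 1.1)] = (19.134432*h^5 - 44.302488*h^4 + 29.998866*h^3 + 26.66388*h^2 - 35.78862*h + 8.29562)/(1.560896*h^9 - 10.051632*h^8 + 27.914124*h^7 - 47.087457*h^6 + 56.843763*h^5 - 50.893053*h^4 + 33.882073*h^3 - 17.17287*h^2 + 5.6991*h - 1.331)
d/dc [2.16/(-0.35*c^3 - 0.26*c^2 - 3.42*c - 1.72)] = (2.268*c^2 + 1.1232*c + 7.3872)/(0.35*c^3 + 0.26*c^2 + 3.42*c + 1.72)^2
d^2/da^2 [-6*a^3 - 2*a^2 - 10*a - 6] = -36*a - 4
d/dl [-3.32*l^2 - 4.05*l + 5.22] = -6.64*l - 4.05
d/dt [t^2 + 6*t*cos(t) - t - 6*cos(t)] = -6*t*sin(t) + 2*t + 6*sqrt(2)*sin(t + pi/4) - 1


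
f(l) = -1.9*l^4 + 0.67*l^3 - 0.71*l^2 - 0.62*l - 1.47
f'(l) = -7.6*l^3 + 2.01*l^2 - 1.42*l - 0.62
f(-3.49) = -318.31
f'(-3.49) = 351.88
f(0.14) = -1.57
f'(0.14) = -0.80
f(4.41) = -679.18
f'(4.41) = -619.61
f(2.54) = -75.73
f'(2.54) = -115.80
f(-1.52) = -14.66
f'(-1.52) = 32.87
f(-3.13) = -209.39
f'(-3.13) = 256.57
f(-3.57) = -347.41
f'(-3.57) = 375.86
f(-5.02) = -1307.62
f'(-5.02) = 1018.61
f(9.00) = -12042.03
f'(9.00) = -5390.99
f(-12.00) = -40652.43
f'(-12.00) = 13438.66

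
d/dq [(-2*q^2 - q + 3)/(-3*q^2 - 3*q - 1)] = (3*q^2 + 22*q + 10)/(9*q^4 + 18*q^3 + 15*q^2 + 6*q + 1)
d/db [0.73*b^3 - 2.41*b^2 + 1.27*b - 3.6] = 2.19*b^2 - 4.82*b + 1.27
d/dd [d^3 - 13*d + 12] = 3*d^2 - 13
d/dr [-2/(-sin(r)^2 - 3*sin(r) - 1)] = -2*(2*sin(r) + 3)*cos(r)/(sin(r)^2 + 3*sin(r) + 1)^2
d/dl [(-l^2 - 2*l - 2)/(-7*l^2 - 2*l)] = 4*(-3*l^2 - 7*l - 1)/(l^2*(49*l^2 + 28*l + 4))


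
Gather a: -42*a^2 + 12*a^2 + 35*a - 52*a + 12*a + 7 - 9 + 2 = -30*a^2 - 5*a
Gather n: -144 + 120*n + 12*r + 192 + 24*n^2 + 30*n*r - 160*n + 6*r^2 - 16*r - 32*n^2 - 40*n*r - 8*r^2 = -8*n^2 + n*(-10*r - 40) - 2*r^2 - 4*r + 48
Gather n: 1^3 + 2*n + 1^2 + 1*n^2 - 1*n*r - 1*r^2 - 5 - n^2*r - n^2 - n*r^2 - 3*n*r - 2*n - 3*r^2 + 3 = -n^2*r + n*(-r^2 - 4*r) - 4*r^2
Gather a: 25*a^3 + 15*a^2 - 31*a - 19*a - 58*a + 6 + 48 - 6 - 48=25*a^3 + 15*a^2 - 108*a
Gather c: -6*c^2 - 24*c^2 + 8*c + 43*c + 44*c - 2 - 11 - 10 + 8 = -30*c^2 + 95*c - 15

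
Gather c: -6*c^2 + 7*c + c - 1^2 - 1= -6*c^2 + 8*c - 2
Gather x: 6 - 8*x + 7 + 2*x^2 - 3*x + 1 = 2*x^2 - 11*x + 14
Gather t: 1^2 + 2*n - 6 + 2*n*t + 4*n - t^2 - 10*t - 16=6*n - t^2 + t*(2*n - 10) - 21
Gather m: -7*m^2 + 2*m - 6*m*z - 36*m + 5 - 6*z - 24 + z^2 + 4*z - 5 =-7*m^2 + m*(-6*z - 34) + z^2 - 2*z - 24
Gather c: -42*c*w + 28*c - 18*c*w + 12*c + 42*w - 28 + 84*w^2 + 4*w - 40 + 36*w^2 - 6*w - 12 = c*(40 - 60*w) + 120*w^2 + 40*w - 80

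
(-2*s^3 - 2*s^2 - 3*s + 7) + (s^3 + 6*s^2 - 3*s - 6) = -s^3 + 4*s^2 - 6*s + 1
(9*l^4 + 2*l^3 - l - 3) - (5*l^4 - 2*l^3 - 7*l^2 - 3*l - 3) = 4*l^4 + 4*l^3 + 7*l^2 + 2*l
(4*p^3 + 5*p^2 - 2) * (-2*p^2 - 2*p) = -8*p^5 - 18*p^4 - 10*p^3 + 4*p^2 + 4*p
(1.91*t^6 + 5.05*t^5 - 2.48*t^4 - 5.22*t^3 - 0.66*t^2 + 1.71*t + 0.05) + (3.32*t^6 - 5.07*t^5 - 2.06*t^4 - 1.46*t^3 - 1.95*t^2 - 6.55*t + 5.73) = 5.23*t^6 - 0.0200000000000005*t^5 - 4.54*t^4 - 6.68*t^3 - 2.61*t^2 - 4.84*t + 5.78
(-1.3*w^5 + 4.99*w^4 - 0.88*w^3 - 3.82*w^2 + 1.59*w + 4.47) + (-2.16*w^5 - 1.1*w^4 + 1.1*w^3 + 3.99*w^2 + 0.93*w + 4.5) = -3.46*w^5 + 3.89*w^4 + 0.22*w^3 + 0.17*w^2 + 2.52*w + 8.97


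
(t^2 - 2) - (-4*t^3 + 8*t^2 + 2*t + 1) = 4*t^3 - 7*t^2 - 2*t - 3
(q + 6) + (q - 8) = 2*q - 2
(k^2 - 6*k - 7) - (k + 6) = k^2 - 7*k - 13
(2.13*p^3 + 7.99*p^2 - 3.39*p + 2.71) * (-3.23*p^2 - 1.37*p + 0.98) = -6.8799*p^5 - 28.7258*p^4 + 2.0908*p^3 + 3.7212*p^2 - 7.0349*p + 2.6558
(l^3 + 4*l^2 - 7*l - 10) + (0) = l^3 + 4*l^2 - 7*l - 10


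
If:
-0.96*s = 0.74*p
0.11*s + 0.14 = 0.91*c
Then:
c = 0.120879120879121*s + 0.153846153846154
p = -1.2972972972973*s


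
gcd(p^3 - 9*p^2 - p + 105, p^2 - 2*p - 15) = p^2 - 2*p - 15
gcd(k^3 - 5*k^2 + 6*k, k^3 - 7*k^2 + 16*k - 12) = k^2 - 5*k + 6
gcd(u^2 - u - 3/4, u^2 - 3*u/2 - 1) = u + 1/2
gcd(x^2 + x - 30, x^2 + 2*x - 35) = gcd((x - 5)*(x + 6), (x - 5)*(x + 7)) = x - 5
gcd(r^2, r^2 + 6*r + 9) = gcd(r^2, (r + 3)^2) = 1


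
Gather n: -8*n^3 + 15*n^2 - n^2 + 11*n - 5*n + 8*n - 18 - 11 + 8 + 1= -8*n^3 + 14*n^2 + 14*n - 20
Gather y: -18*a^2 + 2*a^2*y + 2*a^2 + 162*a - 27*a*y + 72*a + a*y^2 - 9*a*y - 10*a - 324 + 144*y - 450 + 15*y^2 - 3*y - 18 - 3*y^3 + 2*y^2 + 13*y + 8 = -16*a^2 + 224*a - 3*y^3 + y^2*(a + 17) + y*(2*a^2 - 36*a + 154) - 784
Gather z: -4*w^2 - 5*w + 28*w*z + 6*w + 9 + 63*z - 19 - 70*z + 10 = -4*w^2 + w + z*(28*w - 7)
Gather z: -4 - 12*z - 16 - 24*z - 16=-36*z - 36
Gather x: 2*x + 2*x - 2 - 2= 4*x - 4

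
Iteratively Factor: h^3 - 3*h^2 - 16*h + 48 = (h - 4)*(h^2 + h - 12) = (h - 4)*(h - 3)*(h + 4)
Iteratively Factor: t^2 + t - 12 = (t - 3)*(t + 4)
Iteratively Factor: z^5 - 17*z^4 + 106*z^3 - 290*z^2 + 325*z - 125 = (z - 1)*(z^4 - 16*z^3 + 90*z^2 - 200*z + 125) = (z - 5)*(z - 1)*(z^3 - 11*z^2 + 35*z - 25) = (z - 5)*(z - 1)^2*(z^2 - 10*z + 25) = (z - 5)^2*(z - 1)^2*(z - 5)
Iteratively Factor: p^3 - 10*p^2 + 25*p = (p - 5)*(p^2 - 5*p) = p*(p - 5)*(p - 5)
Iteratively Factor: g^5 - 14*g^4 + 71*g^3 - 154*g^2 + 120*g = (g - 2)*(g^4 - 12*g^3 + 47*g^2 - 60*g) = (g - 4)*(g - 2)*(g^3 - 8*g^2 + 15*g) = (g - 5)*(g - 4)*(g - 2)*(g^2 - 3*g) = g*(g - 5)*(g - 4)*(g - 2)*(g - 3)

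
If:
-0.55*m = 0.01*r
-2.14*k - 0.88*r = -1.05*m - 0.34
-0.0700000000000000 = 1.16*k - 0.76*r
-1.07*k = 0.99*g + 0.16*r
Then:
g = -0.11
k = 0.07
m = -0.00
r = 0.20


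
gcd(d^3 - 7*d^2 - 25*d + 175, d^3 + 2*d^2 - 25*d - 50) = d^2 - 25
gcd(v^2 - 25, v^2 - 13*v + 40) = v - 5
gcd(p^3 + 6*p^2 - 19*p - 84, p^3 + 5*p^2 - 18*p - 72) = p^2 - p - 12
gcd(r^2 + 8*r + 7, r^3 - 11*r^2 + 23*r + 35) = r + 1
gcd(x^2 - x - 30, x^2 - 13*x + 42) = x - 6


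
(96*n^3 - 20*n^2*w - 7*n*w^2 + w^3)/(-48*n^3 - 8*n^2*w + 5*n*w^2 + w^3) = (-8*n + w)/(4*n + w)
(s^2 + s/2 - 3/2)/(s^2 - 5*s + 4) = (s + 3/2)/(s - 4)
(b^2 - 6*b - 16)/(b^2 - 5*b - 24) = (b + 2)/(b + 3)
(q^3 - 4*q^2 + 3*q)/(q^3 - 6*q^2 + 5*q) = (q - 3)/(q - 5)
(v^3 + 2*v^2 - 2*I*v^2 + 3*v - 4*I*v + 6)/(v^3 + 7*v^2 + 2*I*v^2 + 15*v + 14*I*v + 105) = (v^2 + v*(2 + I) + 2*I)/(v^2 + v*(7 + 5*I) + 35*I)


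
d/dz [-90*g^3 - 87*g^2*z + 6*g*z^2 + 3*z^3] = -87*g^2 + 12*g*z + 9*z^2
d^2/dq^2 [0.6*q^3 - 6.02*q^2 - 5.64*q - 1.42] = 3.6*q - 12.04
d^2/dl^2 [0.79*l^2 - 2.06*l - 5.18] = 1.58000000000000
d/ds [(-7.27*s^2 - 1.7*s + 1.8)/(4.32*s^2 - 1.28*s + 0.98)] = (16.6496*s^2 - 29.8012*s + 0.638)/(18.6624*s^4 - 11.0592*s^3 + 10.1056*s^2 - 2.5088*s + 0.9604)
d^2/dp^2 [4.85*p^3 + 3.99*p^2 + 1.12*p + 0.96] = 29.1*p + 7.98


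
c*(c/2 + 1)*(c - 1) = c^3/2 + c^2/2 - c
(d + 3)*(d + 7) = d^2 + 10*d + 21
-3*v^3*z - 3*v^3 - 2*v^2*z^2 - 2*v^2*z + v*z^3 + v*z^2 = (-3*v + z)*(v + z)*(v*z + v)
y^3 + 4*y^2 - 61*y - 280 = (y - 8)*(y + 5)*(y + 7)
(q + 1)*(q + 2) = q^2 + 3*q + 2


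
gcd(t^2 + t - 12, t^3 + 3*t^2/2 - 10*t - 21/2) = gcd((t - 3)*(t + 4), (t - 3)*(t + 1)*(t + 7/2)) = t - 3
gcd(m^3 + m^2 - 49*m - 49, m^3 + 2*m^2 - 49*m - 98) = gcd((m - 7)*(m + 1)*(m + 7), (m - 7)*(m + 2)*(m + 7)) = m^2 - 49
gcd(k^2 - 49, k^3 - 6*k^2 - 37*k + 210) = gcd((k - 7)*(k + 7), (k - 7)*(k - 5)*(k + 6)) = k - 7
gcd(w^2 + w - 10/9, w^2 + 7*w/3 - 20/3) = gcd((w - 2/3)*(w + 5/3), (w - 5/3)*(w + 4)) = 1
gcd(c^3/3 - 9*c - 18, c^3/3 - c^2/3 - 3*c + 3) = c + 3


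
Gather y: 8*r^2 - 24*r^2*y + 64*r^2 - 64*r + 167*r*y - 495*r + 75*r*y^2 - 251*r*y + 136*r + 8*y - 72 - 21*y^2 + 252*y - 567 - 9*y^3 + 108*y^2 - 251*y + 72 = 72*r^2 - 423*r - 9*y^3 + y^2*(75*r + 87) + y*(-24*r^2 - 84*r + 9) - 567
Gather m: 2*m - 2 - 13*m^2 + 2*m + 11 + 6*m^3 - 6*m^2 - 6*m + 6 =6*m^3 - 19*m^2 - 2*m + 15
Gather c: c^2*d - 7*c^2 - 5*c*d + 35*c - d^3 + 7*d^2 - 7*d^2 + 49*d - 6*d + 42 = c^2*(d - 7) + c*(35 - 5*d) - d^3 + 43*d + 42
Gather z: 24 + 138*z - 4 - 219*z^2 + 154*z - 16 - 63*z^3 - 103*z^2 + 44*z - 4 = -63*z^3 - 322*z^2 + 336*z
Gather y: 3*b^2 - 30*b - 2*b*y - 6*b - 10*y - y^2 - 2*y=3*b^2 - 36*b - y^2 + y*(-2*b - 12)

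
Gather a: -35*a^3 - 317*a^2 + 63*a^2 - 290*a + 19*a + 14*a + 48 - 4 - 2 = -35*a^3 - 254*a^2 - 257*a + 42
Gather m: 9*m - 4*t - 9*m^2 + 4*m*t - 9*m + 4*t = -9*m^2 + 4*m*t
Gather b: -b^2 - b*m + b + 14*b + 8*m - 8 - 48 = -b^2 + b*(15 - m) + 8*m - 56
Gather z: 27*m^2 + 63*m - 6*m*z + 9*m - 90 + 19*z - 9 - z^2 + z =27*m^2 + 72*m - z^2 + z*(20 - 6*m) - 99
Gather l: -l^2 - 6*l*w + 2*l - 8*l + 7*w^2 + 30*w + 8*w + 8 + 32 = -l^2 + l*(-6*w - 6) + 7*w^2 + 38*w + 40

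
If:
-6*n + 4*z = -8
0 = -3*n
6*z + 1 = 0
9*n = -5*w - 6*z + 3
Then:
No Solution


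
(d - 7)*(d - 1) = d^2 - 8*d + 7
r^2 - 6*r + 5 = (r - 5)*(r - 1)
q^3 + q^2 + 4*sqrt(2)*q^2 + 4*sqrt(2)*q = q*(q + 1)*(q + 4*sqrt(2))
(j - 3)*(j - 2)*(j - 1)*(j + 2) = j^4 - 4*j^3 - j^2 + 16*j - 12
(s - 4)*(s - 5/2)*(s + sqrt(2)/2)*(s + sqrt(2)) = s^4 - 13*s^3/2 + 3*sqrt(2)*s^3/2 - 39*sqrt(2)*s^2/4 + 11*s^2 - 13*s/2 + 15*sqrt(2)*s + 10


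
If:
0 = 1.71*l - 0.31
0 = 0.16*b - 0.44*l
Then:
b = 0.50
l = 0.18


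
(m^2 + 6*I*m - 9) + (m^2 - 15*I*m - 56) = 2*m^2 - 9*I*m - 65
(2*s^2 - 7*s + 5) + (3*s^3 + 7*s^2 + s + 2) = 3*s^3 + 9*s^2 - 6*s + 7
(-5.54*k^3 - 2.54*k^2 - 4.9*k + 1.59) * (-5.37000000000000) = 29.7498*k^3 + 13.6398*k^2 + 26.313*k - 8.5383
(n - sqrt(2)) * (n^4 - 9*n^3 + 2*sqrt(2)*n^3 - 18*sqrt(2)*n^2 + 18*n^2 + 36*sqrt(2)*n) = n^5 - 9*n^4 + sqrt(2)*n^4 - 9*sqrt(2)*n^3 + 14*n^3 + 18*sqrt(2)*n^2 + 36*n^2 - 72*n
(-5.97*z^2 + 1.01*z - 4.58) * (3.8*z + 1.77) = -22.686*z^3 - 6.7289*z^2 - 15.6163*z - 8.1066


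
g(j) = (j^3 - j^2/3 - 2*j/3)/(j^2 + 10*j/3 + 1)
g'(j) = (-2*j - 10/3)*(j^3 - j^2/3 - 2*j/3)/(j^2 + 10*j/3 + 1)^2 + (3*j^2 - 2*j/3 - 2/3)/(j^2 + 10*j/3 + 1) = (9*j^4 + 60*j^3 + 23*j^2 - 6*j - 6)/(9*j^4 + 60*j^3 + 118*j^2 + 60*j + 9)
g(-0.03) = 0.02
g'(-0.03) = -0.79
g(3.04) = 1.13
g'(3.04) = 0.71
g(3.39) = 1.38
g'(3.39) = 0.74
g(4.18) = 1.99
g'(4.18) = 0.79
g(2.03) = 0.47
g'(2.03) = 0.58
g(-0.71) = 0.06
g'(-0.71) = -1.39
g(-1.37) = 1.35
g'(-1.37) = -3.00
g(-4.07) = -17.56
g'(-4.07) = -8.18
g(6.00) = 3.51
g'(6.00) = 0.87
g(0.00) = 0.00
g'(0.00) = -0.67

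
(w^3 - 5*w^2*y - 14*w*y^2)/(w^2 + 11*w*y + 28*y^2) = w*(w^2 - 5*w*y - 14*y^2)/(w^2 + 11*w*y + 28*y^2)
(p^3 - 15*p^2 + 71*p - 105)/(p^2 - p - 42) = (p^2 - 8*p + 15)/(p + 6)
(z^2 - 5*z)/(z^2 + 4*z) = (z - 5)/(z + 4)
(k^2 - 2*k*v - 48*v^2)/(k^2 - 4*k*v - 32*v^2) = (k + 6*v)/(k + 4*v)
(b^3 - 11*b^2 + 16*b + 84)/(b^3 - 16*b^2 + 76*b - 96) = (b^2 - 5*b - 14)/(b^2 - 10*b + 16)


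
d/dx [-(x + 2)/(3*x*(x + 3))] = (x^2 + 4*x + 6)/(3*x^2*(x^2 + 6*x + 9))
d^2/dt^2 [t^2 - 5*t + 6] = 2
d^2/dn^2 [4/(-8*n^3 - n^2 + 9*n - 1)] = 8*((24*n + 1)*(8*n^3 + n^2 - 9*n + 1) - (24*n^2 + 2*n - 9)^2)/(8*n^3 + n^2 - 9*n + 1)^3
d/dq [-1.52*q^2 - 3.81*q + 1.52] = -3.04*q - 3.81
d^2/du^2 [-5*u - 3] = 0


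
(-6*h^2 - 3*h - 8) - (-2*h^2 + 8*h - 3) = -4*h^2 - 11*h - 5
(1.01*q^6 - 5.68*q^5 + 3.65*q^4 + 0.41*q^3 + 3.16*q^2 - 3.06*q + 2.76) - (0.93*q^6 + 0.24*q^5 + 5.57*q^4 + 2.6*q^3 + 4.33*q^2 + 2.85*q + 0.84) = 0.08*q^6 - 5.92*q^5 - 1.92*q^4 - 2.19*q^3 - 1.17*q^2 - 5.91*q + 1.92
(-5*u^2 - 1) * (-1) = 5*u^2 + 1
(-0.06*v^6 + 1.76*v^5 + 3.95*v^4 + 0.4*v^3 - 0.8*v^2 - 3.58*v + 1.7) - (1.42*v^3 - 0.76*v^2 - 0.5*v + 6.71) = -0.06*v^6 + 1.76*v^5 + 3.95*v^4 - 1.02*v^3 - 0.04*v^2 - 3.08*v - 5.01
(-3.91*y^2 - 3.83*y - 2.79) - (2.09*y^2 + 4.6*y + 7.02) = -6.0*y^2 - 8.43*y - 9.81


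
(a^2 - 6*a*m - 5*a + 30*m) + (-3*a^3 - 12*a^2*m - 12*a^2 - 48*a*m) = -3*a^3 - 12*a^2*m - 11*a^2 - 54*a*m - 5*a + 30*m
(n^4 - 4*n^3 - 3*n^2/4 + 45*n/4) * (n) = n^5 - 4*n^4 - 3*n^3/4 + 45*n^2/4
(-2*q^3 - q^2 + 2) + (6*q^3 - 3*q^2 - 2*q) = 4*q^3 - 4*q^2 - 2*q + 2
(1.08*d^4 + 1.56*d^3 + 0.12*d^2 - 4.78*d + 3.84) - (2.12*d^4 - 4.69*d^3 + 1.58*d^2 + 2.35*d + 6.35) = -1.04*d^4 + 6.25*d^3 - 1.46*d^2 - 7.13*d - 2.51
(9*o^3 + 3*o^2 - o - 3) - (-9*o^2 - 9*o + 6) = 9*o^3 + 12*o^2 + 8*o - 9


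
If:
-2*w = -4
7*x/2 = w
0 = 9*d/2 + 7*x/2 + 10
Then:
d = -8/3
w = 2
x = 4/7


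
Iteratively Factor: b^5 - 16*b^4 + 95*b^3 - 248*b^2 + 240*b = (b)*(b^4 - 16*b^3 + 95*b^2 - 248*b + 240) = b*(b - 5)*(b^3 - 11*b^2 + 40*b - 48) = b*(b - 5)*(b - 4)*(b^2 - 7*b + 12) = b*(b - 5)*(b - 4)^2*(b - 3)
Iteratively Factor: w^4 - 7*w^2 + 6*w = (w + 3)*(w^3 - 3*w^2 + 2*w) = w*(w + 3)*(w^2 - 3*w + 2) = w*(w - 1)*(w + 3)*(w - 2)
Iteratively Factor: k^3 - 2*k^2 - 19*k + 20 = (k - 1)*(k^2 - k - 20) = (k - 1)*(k + 4)*(k - 5)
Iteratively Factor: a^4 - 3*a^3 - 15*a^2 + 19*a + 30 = (a - 2)*(a^3 - a^2 - 17*a - 15) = (a - 5)*(a - 2)*(a^2 + 4*a + 3) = (a - 5)*(a - 2)*(a + 3)*(a + 1)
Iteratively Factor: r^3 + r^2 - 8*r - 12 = (r + 2)*(r^2 - r - 6) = (r + 2)^2*(r - 3)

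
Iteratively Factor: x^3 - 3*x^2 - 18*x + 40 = (x - 5)*(x^2 + 2*x - 8) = (x - 5)*(x + 4)*(x - 2)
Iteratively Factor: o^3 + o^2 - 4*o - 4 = (o + 2)*(o^2 - o - 2) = (o + 1)*(o + 2)*(o - 2)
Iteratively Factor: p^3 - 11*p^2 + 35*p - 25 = (p - 1)*(p^2 - 10*p + 25) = (p - 5)*(p - 1)*(p - 5)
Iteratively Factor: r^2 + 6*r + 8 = (r + 4)*(r + 2)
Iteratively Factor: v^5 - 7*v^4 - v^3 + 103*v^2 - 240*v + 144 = (v - 1)*(v^4 - 6*v^3 - 7*v^2 + 96*v - 144) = (v - 3)*(v - 1)*(v^3 - 3*v^2 - 16*v + 48) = (v - 4)*(v - 3)*(v - 1)*(v^2 + v - 12) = (v - 4)*(v - 3)*(v - 1)*(v + 4)*(v - 3)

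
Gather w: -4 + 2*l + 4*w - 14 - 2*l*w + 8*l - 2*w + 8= 10*l + w*(2 - 2*l) - 10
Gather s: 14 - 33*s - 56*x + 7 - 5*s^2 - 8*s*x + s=-5*s^2 + s*(-8*x - 32) - 56*x + 21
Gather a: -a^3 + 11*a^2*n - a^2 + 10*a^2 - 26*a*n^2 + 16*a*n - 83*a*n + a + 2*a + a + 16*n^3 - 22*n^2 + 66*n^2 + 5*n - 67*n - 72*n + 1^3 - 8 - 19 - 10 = -a^3 + a^2*(11*n + 9) + a*(-26*n^2 - 67*n + 4) + 16*n^3 + 44*n^2 - 134*n - 36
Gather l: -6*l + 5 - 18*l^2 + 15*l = -18*l^2 + 9*l + 5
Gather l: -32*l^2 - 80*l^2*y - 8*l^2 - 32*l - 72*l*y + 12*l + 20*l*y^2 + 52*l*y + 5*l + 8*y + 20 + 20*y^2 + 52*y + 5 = l^2*(-80*y - 40) + l*(20*y^2 - 20*y - 15) + 20*y^2 + 60*y + 25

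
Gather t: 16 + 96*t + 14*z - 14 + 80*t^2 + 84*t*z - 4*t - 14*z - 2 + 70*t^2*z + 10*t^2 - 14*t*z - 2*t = t^2*(70*z + 90) + t*(70*z + 90)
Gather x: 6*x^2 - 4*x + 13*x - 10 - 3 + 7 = 6*x^2 + 9*x - 6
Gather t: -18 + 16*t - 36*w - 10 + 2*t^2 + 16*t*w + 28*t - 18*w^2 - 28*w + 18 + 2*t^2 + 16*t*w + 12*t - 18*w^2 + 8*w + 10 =4*t^2 + t*(32*w + 56) - 36*w^2 - 56*w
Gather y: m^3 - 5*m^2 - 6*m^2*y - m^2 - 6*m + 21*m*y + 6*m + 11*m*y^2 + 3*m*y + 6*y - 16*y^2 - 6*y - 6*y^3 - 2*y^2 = m^3 - 6*m^2 - 6*y^3 + y^2*(11*m - 18) + y*(-6*m^2 + 24*m)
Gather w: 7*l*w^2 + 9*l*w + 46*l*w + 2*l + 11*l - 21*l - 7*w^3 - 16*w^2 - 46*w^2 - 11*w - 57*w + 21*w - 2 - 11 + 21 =-8*l - 7*w^3 + w^2*(7*l - 62) + w*(55*l - 47) + 8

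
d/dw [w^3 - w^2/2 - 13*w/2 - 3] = 3*w^2 - w - 13/2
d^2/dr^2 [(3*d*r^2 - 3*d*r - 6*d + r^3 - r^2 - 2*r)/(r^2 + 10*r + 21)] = 6*(-11*d*r^3 - 69*d*r^2 + 3*d*r + 493*d + 29*r^3 + 231*r^2 + 483*r - 7)/(r^6 + 30*r^5 + 363*r^4 + 2260*r^3 + 7623*r^2 + 13230*r + 9261)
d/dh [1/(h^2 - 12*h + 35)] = 2*(6 - h)/(h^2 - 12*h + 35)^2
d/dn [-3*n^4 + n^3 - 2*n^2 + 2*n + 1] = -12*n^3 + 3*n^2 - 4*n + 2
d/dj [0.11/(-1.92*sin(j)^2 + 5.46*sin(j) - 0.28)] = (0.4224*sin(j) - 0.6006)*cos(j)/(1.92*sin(j)^2 - 5.46*sin(j) + 0.28)^2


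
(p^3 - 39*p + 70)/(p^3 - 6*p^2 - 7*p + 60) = (p^2 + 5*p - 14)/(p^2 - p - 12)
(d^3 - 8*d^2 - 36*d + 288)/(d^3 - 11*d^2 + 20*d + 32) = (d^2 - 36)/(d^2 - 3*d - 4)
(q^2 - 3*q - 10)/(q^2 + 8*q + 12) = (q - 5)/(q + 6)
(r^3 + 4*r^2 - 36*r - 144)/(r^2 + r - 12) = (r^2 - 36)/(r - 3)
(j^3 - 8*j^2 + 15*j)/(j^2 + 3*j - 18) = j*(j - 5)/(j + 6)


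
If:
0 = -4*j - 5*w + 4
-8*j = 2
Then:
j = -1/4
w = 1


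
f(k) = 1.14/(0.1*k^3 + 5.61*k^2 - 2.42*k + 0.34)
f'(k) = 1.14*(-0.3*k^2 - 11.22*k + 2.42)/(0.1*k^3 + 5.61*k^2 - 2.42*k + 0.34)^2 = (-0.342*k^2 - 12.7908*k + 2.7588)/(0.1*k^3 + 5.61*k^2 - 2.42*k + 0.34)^2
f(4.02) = 0.01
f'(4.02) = -0.01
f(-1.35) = 0.08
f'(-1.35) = 0.11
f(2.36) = 0.04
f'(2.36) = -0.04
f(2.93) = 0.03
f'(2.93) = -0.02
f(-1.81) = 0.05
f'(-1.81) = 0.05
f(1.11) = 0.24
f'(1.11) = -0.54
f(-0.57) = 0.32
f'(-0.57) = 0.80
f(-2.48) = 0.03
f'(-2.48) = 0.02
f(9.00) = 0.00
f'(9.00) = -0.00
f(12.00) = 0.00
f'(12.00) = -0.00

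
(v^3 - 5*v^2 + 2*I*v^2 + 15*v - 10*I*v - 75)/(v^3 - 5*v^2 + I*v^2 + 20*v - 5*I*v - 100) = (v - 3*I)/(v - 4*I)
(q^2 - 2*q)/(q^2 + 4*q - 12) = q/(q + 6)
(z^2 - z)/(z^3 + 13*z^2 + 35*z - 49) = z/(z^2 + 14*z + 49)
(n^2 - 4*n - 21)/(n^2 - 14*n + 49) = (n + 3)/(n - 7)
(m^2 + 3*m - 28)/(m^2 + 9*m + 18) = (m^2 + 3*m - 28)/(m^2 + 9*m + 18)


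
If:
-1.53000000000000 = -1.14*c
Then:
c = 1.34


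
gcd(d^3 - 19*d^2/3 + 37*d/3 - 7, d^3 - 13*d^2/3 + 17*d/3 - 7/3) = d^2 - 10*d/3 + 7/3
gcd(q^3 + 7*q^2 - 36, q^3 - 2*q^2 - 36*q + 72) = q^2 + 4*q - 12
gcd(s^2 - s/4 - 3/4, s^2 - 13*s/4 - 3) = s + 3/4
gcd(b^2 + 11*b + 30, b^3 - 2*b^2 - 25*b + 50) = b + 5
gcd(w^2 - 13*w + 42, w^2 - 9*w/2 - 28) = 1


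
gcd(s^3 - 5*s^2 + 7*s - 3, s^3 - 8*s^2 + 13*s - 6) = s^2 - 2*s + 1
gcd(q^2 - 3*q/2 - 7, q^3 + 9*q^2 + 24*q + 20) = q + 2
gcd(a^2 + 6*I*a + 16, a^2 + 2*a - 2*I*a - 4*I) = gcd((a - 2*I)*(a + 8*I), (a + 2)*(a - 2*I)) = a - 2*I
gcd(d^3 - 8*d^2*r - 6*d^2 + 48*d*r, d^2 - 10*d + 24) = d - 6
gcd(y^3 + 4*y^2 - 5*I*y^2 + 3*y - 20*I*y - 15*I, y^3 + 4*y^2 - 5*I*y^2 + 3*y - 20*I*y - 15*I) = y^3 + y^2*(4 - 5*I) + y*(3 - 20*I) - 15*I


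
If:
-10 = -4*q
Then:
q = 5/2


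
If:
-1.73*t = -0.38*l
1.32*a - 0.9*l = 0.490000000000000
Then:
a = 3.10406698564593*t + 0.371212121212121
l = 4.55263157894737*t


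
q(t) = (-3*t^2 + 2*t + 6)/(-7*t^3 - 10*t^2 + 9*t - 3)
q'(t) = (2 - 6*t)/(-7*t^3 - 10*t^2 + 9*t - 3) + (-3*t^2 + 2*t + 6)*(21*t^2 + 20*t - 9)/(-7*t^3 - 10*t^2 + 9*t - 3)^2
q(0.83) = -0.87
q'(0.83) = 3.46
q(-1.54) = 0.28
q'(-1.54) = -0.94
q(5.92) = 0.05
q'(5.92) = -0.00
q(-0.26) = -0.90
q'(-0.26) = -2.55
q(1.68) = -0.02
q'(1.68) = 0.19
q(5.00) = 0.05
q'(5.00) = -0.01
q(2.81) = 0.06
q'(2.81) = 0.01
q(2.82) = 0.06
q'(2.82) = 0.01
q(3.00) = 0.06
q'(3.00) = 0.01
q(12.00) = 0.03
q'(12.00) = 0.00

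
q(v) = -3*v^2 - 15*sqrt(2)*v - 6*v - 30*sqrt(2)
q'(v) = -6*v - 15*sqrt(2) - 6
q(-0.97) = -18.85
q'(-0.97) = -21.39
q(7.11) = -387.57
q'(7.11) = -69.87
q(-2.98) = 12.03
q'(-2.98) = -9.33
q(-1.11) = -15.92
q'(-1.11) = -20.55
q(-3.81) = 17.71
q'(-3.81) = -4.35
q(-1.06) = -16.95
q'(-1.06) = -20.85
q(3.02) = -151.97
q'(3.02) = -45.33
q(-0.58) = -27.65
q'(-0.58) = -23.73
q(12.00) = -800.98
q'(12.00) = -99.21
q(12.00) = -800.98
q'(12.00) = -99.21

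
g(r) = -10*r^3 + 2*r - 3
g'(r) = 2 - 30*r^2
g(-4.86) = 1135.19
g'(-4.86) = -706.59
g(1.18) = -17.07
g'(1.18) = -39.77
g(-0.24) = -3.34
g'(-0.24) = 0.27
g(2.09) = -90.11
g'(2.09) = -129.04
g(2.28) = -116.96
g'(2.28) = -153.95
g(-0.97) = 4.19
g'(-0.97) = -26.23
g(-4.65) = 993.15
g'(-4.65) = -646.68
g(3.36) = -375.61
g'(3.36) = -336.69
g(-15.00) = 33717.00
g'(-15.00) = -6748.00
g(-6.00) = 2145.00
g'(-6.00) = -1078.00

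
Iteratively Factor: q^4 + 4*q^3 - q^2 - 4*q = (q)*(q^3 + 4*q^2 - q - 4) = q*(q + 4)*(q^2 - 1) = q*(q - 1)*(q + 4)*(q + 1)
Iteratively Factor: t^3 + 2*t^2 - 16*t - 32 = (t + 4)*(t^2 - 2*t - 8) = (t + 2)*(t + 4)*(t - 4)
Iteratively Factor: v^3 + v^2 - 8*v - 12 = (v - 3)*(v^2 + 4*v + 4) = (v - 3)*(v + 2)*(v + 2)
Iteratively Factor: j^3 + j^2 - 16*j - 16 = (j - 4)*(j^2 + 5*j + 4) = (j - 4)*(j + 1)*(j + 4)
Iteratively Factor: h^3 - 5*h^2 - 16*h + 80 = (h - 4)*(h^2 - h - 20) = (h - 5)*(h - 4)*(h + 4)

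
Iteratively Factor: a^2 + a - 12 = (a - 3)*(a + 4)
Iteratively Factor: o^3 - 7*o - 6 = (o + 2)*(o^2 - 2*o - 3) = (o - 3)*(o + 2)*(o + 1)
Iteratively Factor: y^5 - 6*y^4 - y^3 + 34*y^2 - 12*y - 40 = (y - 2)*(y^4 - 4*y^3 - 9*y^2 + 16*y + 20) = (y - 2)*(y + 2)*(y^3 - 6*y^2 + 3*y + 10) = (y - 2)*(y + 1)*(y + 2)*(y^2 - 7*y + 10) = (y - 5)*(y - 2)*(y + 1)*(y + 2)*(y - 2)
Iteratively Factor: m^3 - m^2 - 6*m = (m + 2)*(m^2 - 3*m) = m*(m + 2)*(m - 3)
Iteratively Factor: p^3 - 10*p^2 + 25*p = (p - 5)*(p^2 - 5*p) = p*(p - 5)*(p - 5)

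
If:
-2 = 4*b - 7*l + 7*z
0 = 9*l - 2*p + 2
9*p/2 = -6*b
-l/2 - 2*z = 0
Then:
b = -213/356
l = -4/89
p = 71/89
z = 1/89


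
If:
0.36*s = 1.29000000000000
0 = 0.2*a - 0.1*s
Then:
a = 1.79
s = 3.58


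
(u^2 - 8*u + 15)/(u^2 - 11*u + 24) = (u - 5)/(u - 8)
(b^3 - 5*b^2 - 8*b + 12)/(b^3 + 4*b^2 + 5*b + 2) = (b^2 - 7*b + 6)/(b^2 + 2*b + 1)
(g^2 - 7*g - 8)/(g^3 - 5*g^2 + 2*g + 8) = (g - 8)/(g^2 - 6*g + 8)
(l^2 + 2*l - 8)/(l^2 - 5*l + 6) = (l + 4)/(l - 3)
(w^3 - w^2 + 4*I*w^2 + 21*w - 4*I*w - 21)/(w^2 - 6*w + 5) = (w^2 + 4*I*w + 21)/(w - 5)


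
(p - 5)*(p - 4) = p^2 - 9*p + 20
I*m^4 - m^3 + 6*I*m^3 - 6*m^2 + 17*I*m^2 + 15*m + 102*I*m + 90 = (m + 6)*(m - 3*I)*(m + 5*I)*(I*m + 1)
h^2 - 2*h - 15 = (h - 5)*(h + 3)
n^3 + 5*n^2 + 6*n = n*(n + 2)*(n + 3)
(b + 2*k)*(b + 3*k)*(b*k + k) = b^3*k + 5*b^2*k^2 + b^2*k + 6*b*k^3 + 5*b*k^2 + 6*k^3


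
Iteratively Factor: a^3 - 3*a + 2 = (a - 1)*(a^2 + a - 2) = (a - 1)*(a + 2)*(a - 1)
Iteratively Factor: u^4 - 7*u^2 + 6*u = (u + 3)*(u^3 - 3*u^2 + 2*u) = (u - 1)*(u + 3)*(u^2 - 2*u) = (u - 2)*(u - 1)*(u + 3)*(u)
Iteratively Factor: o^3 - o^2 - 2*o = (o)*(o^2 - o - 2) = o*(o - 2)*(o + 1)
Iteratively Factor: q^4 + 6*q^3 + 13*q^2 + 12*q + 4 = (q + 2)*(q^3 + 4*q^2 + 5*q + 2) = (q + 1)*(q + 2)*(q^2 + 3*q + 2) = (q + 1)*(q + 2)^2*(q + 1)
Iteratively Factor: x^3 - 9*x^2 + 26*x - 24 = (x - 3)*(x^2 - 6*x + 8) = (x - 4)*(x - 3)*(x - 2)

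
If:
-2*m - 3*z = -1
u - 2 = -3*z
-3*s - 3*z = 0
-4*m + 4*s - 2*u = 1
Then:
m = -13/16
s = -7/8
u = -5/8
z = 7/8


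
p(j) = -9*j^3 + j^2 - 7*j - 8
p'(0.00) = -7.00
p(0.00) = -8.00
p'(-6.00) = -991.00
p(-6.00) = 2014.00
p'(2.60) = -184.32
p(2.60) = -177.62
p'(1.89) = -99.67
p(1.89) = -78.42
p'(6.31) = -1069.41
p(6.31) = -2273.51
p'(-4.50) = -562.75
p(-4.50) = 863.88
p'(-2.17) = -138.48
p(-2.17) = 103.86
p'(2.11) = -122.99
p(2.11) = -102.86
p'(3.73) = -375.19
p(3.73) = -487.25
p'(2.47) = -166.78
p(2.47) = -154.81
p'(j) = -27*j^2 + 2*j - 7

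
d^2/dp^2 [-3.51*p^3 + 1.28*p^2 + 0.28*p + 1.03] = 2.56 - 21.06*p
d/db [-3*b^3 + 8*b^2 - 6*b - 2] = -9*b^2 + 16*b - 6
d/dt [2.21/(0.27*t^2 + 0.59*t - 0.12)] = (-1.1934*t - 1.3039)/(0.27*t^2 + 0.59*t - 0.12)^2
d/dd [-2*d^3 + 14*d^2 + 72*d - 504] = -6*d^2 + 28*d + 72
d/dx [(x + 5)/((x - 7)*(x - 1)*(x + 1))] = 2*(-x^3 - 4*x^2 + 35*x + 6)/(x^6 - 14*x^5 + 47*x^4 + 28*x^3 - 97*x^2 - 14*x + 49)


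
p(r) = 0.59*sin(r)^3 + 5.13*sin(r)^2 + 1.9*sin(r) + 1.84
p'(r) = 1.77*sin(r)^2*cos(r) + 10.26*sin(r)*cos(r) + 1.9*cos(r)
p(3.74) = 2.29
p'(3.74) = 2.74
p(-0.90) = 3.22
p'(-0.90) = -3.14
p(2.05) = 7.98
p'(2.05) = -5.72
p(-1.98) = 3.96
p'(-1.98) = 2.40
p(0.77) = 5.85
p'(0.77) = 7.11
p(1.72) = 9.31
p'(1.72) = -2.05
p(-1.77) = 4.35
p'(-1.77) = 1.28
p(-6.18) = 2.09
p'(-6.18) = 2.96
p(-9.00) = 1.89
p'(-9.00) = 1.85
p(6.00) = 1.70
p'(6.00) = -0.80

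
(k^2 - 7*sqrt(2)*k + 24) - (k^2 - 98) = -7*sqrt(2)*k + 122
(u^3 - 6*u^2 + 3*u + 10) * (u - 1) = u^4 - 7*u^3 + 9*u^2 + 7*u - 10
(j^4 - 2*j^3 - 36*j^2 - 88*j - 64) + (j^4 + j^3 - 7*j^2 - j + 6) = 2*j^4 - j^3 - 43*j^2 - 89*j - 58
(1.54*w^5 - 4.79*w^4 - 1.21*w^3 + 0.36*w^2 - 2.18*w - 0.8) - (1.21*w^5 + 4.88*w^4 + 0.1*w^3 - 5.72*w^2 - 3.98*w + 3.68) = 0.33*w^5 - 9.67*w^4 - 1.31*w^3 + 6.08*w^2 + 1.8*w - 4.48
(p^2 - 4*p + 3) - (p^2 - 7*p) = 3*p + 3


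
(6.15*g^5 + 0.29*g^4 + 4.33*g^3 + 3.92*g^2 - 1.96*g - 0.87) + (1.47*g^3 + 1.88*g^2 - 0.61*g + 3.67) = 6.15*g^5 + 0.29*g^4 + 5.8*g^3 + 5.8*g^2 - 2.57*g + 2.8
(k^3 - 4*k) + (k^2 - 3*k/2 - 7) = k^3 + k^2 - 11*k/2 - 7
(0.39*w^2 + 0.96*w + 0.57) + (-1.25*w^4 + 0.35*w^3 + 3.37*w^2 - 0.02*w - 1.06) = -1.25*w^4 + 0.35*w^3 + 3.76*w^2 + 0.94*w - 0.49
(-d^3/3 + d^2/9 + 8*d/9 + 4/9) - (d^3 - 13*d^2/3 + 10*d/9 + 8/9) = -4*d^3/3 + 40*d^2/9 - 2*d/9 - 4/9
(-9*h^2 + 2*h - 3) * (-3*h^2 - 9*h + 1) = 27*h^4 + 75*h^3 - 18*h^2 + 29*h - 3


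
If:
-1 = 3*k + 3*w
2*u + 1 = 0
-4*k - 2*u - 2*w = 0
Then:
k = 5/6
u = -1/2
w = -7/6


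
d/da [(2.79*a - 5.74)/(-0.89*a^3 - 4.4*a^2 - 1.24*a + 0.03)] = (4.9662*a^3 - 3.0498*a^2 - 50.512*a - 7.0339)/(0.7921*a^6 + 7.832*a^5 + 21.5672*a^4 + 10.8586*a^3 + 1.2736*a^2 - 0.0744*a + 0.0009)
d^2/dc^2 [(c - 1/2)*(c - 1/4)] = 2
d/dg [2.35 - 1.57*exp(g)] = -1.57*exp(g)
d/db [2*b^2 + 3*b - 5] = 4*b + 3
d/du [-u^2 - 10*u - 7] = -2*u - 10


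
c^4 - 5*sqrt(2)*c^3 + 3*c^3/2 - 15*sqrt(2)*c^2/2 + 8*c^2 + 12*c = c*(c + 3/2)*(c - 4*sqrt(2))*(c - sqrt(2))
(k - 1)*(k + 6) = k^2 + 5*k - 6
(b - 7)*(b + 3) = b^2 - 4*b - 21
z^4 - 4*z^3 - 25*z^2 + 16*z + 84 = (z - 7)*(z - 2)*(z + 2)*(z + 3)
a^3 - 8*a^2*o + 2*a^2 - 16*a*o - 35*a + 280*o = (a - 5)*(a + 7)*(a - 8*o)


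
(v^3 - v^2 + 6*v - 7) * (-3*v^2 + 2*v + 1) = -3*v^5 + 5*v^4 - 19*v^3 + 32*v^2 - 8*v - 7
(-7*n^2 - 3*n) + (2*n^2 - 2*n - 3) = -5*n^2 - 5*n - 3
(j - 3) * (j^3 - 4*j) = j^4 - 3*j^3 - 4*j^2 + 12*j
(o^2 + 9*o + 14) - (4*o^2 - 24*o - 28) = -3*o^2 + 33*o + 42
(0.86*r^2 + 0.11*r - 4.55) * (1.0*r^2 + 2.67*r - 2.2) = 0.86*r^4 + 2.4062*r^3 - 6.1483*r^2 - 12.3905*r + 10.01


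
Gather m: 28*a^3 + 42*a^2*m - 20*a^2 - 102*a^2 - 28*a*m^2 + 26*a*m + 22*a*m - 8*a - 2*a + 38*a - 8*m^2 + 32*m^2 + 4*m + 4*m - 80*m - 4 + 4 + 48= 28*a^3 - 122*a^2 + 28*a + m^2*(24 - 28*a) + m*(42*a^2 + 48*a - 72) + 48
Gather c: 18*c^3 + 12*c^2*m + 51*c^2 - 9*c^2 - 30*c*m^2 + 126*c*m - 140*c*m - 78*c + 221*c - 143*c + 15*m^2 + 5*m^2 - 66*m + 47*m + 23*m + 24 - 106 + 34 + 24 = 18*c^3 + c^2*(12*m + 42) + c*(-30*m^2 - 14*m) + 20*m^2 + 4*m - 24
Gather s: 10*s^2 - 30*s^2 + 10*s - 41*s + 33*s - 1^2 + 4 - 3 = -20*s^2 + 2*s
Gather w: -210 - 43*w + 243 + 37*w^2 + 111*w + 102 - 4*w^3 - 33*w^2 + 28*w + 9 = -4*w^3 + 4*w^2 + 96*w + 144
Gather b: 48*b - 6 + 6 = 48*b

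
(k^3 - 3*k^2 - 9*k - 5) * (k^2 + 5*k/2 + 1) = k^5 - k^4/2 - 31*k^3/2 - 61*k^2/2 - 43*k/2 - 5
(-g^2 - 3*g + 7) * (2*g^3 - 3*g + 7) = -2*g^5 - 6*g^4 + 17*g^3 + 2*g^2 - 42*g + 49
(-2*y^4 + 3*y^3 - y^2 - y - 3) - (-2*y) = -2*y^4 + 3*y^3 - y^2 + y - 3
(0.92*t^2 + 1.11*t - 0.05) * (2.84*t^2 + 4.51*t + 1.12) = 2.6128*t^4 + 7.3016*t^3 + 5.8945*t^2 + 1.0177*t - 0.056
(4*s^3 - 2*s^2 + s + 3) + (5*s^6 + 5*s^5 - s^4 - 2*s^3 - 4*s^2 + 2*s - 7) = 5*s^6 + 5*s^5 - s^4 + 2*s^3 - 6*s^2 + 3*s - 4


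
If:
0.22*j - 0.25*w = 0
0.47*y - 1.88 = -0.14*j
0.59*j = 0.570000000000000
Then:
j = 0.97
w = 0.85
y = 3.71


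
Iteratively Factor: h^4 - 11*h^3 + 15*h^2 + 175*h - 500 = (h + 4)*(h^3 - 15*h^2 + 75*h - 125) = (h - 5)*(h + 4)*(h^2 - 10*h + 25) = (h - 5)^2*(h + 4)*(h - 5)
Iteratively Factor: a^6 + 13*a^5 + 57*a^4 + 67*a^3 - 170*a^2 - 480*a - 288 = (a + 4)*(a^5 + 9*a^4 + 21*a^3 - 17*a^2 - 102*a - 72) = (a + 1)*(a + 4)*(a^4 + 8*a^3 + 13*a^2 - 30*a - 72) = (a + 1)*(a + 3)*(a + 4)*(a^3 + 5*a^2 - 2*a - 24) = (a + 1)*(a + 3)*(a + 4)^2*(a^2 + a - 6) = (a - 2)*(a + 1)*(a + 3)*(a + 4)^2*(a + 3)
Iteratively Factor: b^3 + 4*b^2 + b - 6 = (b - 1)*(b^2 + 5*b + 6) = (b - 1)*(b + 3)*(b + 2)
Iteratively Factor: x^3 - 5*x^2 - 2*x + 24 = (x - 3)*(x^2 - 2*x - 8) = (x - 4)*(x - 3)*(x + 2)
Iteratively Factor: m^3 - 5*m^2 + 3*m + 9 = (m - 3)*(m^2 - 2*m - 3) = (m - 3)^2*(m + 1)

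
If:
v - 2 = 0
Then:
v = 2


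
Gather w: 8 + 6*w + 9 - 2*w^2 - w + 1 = -2*w^2 + 5*w + 18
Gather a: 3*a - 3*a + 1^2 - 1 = 0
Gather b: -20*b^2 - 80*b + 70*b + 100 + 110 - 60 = -20*b^2 - 10*b + 150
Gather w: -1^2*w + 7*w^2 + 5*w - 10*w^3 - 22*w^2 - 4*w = -10*w^3 - 15*w^2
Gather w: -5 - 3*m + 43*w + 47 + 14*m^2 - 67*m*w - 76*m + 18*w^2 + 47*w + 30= 14*m^2 - 79*m + 18*w^2 + w*(90 - 67*m) + 72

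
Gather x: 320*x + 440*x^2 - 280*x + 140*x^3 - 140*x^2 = 140*x^3 + 300*x^2 + 40*x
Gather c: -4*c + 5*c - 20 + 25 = c + 5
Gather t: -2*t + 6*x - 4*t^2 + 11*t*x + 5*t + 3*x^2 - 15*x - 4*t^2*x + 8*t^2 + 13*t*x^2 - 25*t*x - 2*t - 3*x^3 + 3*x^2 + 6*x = t^2*(4 - 4*x) + t*(13*x^2 - 14*x + 1) - 3*x^3 + 6*x^2 - 3*x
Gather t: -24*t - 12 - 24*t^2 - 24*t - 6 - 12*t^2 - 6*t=-36*t^2 - 54*t - 18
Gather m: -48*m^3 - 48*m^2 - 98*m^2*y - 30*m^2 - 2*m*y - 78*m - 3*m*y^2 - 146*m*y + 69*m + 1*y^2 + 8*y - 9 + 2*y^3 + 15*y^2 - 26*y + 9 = -48*m^3 + m^2*(-98*y - 78) + m*(-3*y^2 - 148*y - 9) + 2*y^3 + 16*y^2 - 18*y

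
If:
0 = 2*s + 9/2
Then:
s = -9/4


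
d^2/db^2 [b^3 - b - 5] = 6*b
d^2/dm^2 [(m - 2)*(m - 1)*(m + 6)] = 6*m + 6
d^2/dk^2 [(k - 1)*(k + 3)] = 2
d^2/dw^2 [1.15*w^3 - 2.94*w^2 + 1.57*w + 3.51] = 6.9*w - 5.88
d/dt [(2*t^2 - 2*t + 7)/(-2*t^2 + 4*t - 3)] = 2*(2*t^2 + 8*t - 11)/(4*t^4 - 16*t^3 + 28*t^2 - 24*t + 9)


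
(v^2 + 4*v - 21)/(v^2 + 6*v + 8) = (v^2 + 4*v - 21)/(v^2 + 6*v + 8)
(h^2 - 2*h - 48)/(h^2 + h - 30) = (h - 8)/(h - 5)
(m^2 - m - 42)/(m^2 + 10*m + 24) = (m - 7)/(m + 4)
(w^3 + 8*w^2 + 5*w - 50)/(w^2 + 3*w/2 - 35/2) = 2*(w^2 + 3*w - 10)/(2*w - 7)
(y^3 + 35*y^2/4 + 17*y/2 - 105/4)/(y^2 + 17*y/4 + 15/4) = (4*y^2 + 23*y - 35)/(4*y + 5)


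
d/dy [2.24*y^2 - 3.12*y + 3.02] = 4.48*y - 3.12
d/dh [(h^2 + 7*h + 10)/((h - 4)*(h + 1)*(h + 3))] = (-h^4 - 14*h^3 - 43*h^2 - 24*h + 46)/(h^6 - 26*h^4 - 24*h^3 + 169*h^2 + 312*h + 144)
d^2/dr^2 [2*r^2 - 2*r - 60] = 4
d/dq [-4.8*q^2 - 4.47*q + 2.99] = -9.6*q - 4.47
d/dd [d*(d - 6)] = 2*d - 6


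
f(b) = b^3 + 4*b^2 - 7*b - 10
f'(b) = 3*b^2 + 8*b - 7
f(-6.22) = -52.35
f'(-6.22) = 59.31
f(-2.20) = 14.11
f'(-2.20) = -10.08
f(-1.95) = 11.45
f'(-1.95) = -11.19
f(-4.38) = 13.37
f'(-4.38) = 15.51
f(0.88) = -12.38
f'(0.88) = 2.36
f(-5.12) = -3.52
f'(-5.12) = 30.68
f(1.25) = -10.55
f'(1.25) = 7.69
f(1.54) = -7.64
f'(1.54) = 12.43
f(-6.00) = -40.00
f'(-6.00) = 53.00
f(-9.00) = -352.00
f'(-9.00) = 164.00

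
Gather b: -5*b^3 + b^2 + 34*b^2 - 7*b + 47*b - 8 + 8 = -5*b^3 + 35*b^2 + 40*b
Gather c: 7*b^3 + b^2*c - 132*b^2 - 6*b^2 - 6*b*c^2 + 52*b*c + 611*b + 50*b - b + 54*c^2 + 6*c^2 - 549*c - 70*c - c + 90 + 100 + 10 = 7*b^3 - 138*b^2 + 660*b + c^2*(60 - 6*b) + c*(b^2 + 52*b - 620) + 200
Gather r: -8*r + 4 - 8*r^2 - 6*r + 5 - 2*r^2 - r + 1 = -10*r^2 - 15*r + 10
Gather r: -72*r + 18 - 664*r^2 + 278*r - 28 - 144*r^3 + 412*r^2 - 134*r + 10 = -144*r^3 - 252*r^2 + 72*r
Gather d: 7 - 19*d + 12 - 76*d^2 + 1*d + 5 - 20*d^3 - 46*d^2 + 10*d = -20*d^3 - 122*d^2 - 8*d + 24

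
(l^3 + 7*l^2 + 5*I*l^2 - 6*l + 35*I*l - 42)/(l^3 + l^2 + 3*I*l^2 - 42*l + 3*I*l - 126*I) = (l + 2*I)/(l - 6)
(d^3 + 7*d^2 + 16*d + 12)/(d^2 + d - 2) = (d^2 + 5*d + 6)/(d - 1)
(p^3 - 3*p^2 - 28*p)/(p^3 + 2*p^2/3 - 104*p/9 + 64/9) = 9*p*(p - 7)/(9*p^2 - 30*p + 16)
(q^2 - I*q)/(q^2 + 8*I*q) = (q - I)/(q + 8*I)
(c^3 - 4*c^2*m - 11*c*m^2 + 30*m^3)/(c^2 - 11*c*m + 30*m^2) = (c^2 + c*m - 6*m^2)/(c - 6*m)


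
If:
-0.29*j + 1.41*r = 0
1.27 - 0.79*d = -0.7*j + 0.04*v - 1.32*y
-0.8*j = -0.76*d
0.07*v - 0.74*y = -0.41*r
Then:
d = 11.324287340299*y + 16.0307188623023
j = 10.7580729732841*y + 15.2291829191871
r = 2.21265330656197*y + 3.13224329543565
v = -2.38839793843439*y - 18.3459964446945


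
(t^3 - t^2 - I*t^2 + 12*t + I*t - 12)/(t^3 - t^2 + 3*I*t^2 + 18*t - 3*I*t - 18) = (t^2 - I*t + 12)/(t^2 + 3*I*t + 18)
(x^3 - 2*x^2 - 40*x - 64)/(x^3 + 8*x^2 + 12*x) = (x^2 - 4*x - 32)/(x*(x + 6))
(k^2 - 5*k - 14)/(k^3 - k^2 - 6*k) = (k - 7)/(k*(k - 3))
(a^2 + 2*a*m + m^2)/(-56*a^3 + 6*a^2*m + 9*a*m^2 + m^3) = (a^2 + 2*a*m + m^2)/(-56*a^3 + 6*a^2*m + 9*a*m^2 + m^3)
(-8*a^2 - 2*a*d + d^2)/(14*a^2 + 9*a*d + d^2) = (-4*a + d)/(7*a + d)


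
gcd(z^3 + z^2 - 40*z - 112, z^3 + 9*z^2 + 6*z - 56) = z + 4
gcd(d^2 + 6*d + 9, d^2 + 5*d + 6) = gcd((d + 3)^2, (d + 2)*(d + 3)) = d + 3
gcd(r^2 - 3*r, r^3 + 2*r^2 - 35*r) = r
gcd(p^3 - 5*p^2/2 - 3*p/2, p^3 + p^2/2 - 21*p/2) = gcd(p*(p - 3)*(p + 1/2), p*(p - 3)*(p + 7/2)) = p^2 - 3*p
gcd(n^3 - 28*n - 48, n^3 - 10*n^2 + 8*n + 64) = n + 2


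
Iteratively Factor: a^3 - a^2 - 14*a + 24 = (a - 3)*(a^2 + 2*a - 8) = (a - 3)*(a + 4)*(a - 2)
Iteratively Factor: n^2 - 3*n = (n - 3)*(n)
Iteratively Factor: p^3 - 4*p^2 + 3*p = (p - 1)*(p^2 - 3*p) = p*(p - 1)*(p - 3)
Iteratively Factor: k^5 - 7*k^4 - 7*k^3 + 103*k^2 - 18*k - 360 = (k + 3)*(k^4 - 10*k^3 + 23*k^2 + 34*k - 120) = (k - 4)*(k + 3)*(k^3 - 6*k^2 - k + 30) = (k - 5)*(k - 4)*(k + 3)*(k^2 - k - 6) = (k - 5)*(k - 4)*(k - 3)*(k + 3)*(k + 2)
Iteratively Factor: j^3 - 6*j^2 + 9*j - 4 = (j - 1)*(j^2 - 5*j + 4) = (j - 1)^2*(j - 4)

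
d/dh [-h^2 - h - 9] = -2*h - 1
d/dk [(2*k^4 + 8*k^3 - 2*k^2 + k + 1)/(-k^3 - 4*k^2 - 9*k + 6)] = (-2*k^6 - 16*k^5 - 88*k^4 - 94*k^3 + 169*k^2 - 16*k + 15)/(k^6 + 8*k^5 + 34*k^4 + 60*k^3 + 33*k^2 - 108*k + 36)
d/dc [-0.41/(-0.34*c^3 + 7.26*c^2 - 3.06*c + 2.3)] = (-0.4182*c^2 + 5.9532*c - 1.2546)/(0.34*c^3 - 7.26*c^2 + 3.06*c - 2.3)^2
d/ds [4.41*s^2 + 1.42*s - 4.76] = 8.82*s + 1.42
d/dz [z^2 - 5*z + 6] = 2*z - 5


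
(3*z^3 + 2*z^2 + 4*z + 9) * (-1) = -3*z^3 - 2*z^2 - 4*z - 9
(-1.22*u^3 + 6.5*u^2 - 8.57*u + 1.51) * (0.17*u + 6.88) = -0.2074*u^4 - 7.2886*u^3 + 43.2631*u^2 - 58.7049*u + 10.3888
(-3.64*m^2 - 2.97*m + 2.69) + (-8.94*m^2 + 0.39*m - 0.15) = -12.58*m^2 - 2.58*m + 2.54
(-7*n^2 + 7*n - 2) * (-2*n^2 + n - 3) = 14*n^4 - 21*n^3 + 32*n^2 - 23*n + 6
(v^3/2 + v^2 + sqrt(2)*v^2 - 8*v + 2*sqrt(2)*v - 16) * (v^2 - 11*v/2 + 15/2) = v^5/2 - 7*v^4/4 + sqrt(2)*v^4 - 39*v^3/4 - 7*sqrt(2)*v^3/2 - 7*sqrt(2)*v^2/2 + 71*v^2/2 + 15*sqrt(2)*v + 28*v - 120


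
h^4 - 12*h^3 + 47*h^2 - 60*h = h*(h - 5)*(h - 4)*(h - 3)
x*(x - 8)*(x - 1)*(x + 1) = x^4 - 8*x^3 - x^2 + 8*x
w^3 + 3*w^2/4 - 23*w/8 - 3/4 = (w - 3/2)*(w + 1/4)*(w + 2)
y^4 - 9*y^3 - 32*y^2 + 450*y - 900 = (y - 6)*(y - 3)*(y - 5*sqrt(2))*(y + 5*sqrt(2))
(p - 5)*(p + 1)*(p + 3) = p^3 - p^2 - 17*p - 15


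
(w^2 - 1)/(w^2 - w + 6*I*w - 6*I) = (w + 1)/(w + 6*I)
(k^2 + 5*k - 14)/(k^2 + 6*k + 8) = (k^2 + 5*k - 14)/(k^2 + 6*k + 8)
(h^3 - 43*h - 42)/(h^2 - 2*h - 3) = (h^2 - h - 42)/(h - 3)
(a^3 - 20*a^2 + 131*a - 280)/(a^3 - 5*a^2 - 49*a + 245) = (a - 8)/(a + 7)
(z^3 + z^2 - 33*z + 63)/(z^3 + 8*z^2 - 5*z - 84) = (z - 3)/(z + 4)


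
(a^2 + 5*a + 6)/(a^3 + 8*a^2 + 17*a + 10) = (a + 3)/(a^2 + 6*a + 5)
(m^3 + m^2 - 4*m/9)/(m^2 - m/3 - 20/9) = m*(3*m - 1)/(3*m - 5)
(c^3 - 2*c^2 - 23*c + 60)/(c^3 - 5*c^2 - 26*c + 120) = (c - 3)/(c - 6)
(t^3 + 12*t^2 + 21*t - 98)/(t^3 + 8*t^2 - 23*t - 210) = (t^2 + 5*t - 14)/(t^2 + t - 30)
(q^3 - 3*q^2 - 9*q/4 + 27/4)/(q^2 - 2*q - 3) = (q^2 - 9/4)/(q + 1)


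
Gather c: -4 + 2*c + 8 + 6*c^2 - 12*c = 6*c^2 - 10*c + 4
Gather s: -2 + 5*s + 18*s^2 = 18*s^2 + 5*s - 2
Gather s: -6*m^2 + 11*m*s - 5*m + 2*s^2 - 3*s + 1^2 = -6*m^2 - 5*m + 2*s^2 + s*(11*m - 3) + 1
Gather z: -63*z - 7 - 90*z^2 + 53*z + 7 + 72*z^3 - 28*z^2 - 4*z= 72*z^3 - 118*z^2 - 14*z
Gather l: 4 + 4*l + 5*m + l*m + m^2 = l*(m + 4) + m^2 + 5*m + 4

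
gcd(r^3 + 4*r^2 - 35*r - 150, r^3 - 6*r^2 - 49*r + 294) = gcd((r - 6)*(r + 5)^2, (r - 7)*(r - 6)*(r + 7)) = r - 6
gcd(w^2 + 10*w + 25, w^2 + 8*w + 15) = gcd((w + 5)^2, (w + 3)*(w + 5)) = w + 5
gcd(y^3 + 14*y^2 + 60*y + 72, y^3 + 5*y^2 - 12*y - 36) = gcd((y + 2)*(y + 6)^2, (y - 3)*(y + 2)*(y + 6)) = y^2 + 8*y + 12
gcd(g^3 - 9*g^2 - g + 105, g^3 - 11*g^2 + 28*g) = g - 7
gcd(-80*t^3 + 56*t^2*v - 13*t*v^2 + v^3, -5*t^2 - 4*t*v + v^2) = 5*t - v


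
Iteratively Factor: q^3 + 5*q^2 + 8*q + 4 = (q + 2)*(q^2 + 3*q + 2) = (q + 2)^2*(q + 1)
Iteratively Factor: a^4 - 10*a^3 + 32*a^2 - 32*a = (a - 4)*(a^3 - 6*a^2 + 8*a) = a*(a - 4)*(a^2 - 6*a + 8) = a*(a - 4)^2*(a - 2)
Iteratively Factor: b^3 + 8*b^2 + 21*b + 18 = (b + 2)*(b^2 + 6*b + 9) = (b + 2)*(b + 3)*(b + 3)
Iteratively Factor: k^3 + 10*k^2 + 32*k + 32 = (k + 4)*(k^2 + 6*k + 8) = (k + 2)*(k + 4)*(k + 4)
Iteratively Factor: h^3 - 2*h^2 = (h)*(h^2 - 2*h) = h^2*(h - 2)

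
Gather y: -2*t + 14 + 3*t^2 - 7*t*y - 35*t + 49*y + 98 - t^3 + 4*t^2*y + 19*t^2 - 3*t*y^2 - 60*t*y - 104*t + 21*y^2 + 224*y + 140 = -t^3 + 22*t^2 - 141*t + y^2*(21 - 3*t) + y*(4*t^2 - 67*t + 273) + 252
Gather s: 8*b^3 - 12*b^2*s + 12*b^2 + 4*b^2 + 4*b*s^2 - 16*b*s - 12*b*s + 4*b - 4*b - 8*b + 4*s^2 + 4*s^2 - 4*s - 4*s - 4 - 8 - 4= 8*b^3 + 16*b^2 - 8*b + s^2*(4*b + 8) + s*(-12*b^2 - 28*b - 8) - 16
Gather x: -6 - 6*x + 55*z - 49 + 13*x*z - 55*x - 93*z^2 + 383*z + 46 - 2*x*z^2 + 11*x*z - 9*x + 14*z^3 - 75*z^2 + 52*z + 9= x*(-2*z^2 + 24*z - 70) + 14*z^3 - 168*z^2 + 490*z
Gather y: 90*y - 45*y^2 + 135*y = -45*y^2 + 225*y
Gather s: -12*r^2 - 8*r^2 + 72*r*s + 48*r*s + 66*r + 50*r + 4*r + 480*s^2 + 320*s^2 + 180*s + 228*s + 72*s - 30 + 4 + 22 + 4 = -20*r^2 + 120*r + 800*s^2 + s*(120*r + 480)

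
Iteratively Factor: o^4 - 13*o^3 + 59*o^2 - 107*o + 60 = (o - 5)*(o^3 - 8*o^2 + 19*o - 12) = (o - 5)*(o - 4)*(o^2 - 4*o + 3) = (o - 5)*(o - 4)*(o - 3)*(o - 1)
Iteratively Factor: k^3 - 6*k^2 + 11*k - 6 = (k - 3)*(k^2 - 3*k + 2) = (k - 3)*(k - 1)*(k - 2)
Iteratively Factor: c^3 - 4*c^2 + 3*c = (c - 3)*(c^2 - c) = c*(c - 3)*(c - 1)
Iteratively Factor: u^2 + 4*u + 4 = (u + 2)*(u + 2)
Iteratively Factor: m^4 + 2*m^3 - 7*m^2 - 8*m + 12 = (m + 3)*(m^3 - m^2 - 4*m + 4) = (m - 2)*(m + 3)*(m^2 + m - 2) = (m - 2)*(m + 2)*(m + 3)*(m - 1)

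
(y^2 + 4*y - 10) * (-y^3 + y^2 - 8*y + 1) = -y^5 - 3*y^4 + 6*y^3 - 41*y^2 + 84*y - 10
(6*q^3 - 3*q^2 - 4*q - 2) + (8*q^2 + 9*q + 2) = 6*q^3 + 5*q^2 + 5*q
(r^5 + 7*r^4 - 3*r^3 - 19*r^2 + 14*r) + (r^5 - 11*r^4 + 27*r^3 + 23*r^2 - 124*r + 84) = 2*r^5 - 4*r^4 + 24*r^3 + 4*r^2 - 110*r + 84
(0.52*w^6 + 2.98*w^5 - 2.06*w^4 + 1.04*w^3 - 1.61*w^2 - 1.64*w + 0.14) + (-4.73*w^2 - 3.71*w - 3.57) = 0.52*w^6 + 2.98*w^5 - 2.06*w^4 + 1.04*w^3 - 6.34*w^2 - 5.35*w - 3.43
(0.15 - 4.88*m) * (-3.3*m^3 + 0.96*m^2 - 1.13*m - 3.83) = 16.104*m^4 - 5.1798*m^3 + 5.6584*m^2 + 18.5209*m - 0.5745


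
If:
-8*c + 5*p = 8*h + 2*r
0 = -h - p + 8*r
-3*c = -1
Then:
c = 1/3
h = 38*r/13 - 8/39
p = 66*r/13 + 8/39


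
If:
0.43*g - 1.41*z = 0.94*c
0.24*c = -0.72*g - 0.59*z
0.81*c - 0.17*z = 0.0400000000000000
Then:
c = 0.04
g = 0.01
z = -0.03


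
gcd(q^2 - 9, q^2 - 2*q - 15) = q + 3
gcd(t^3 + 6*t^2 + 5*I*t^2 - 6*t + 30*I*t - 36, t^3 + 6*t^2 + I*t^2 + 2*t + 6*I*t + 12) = t^2 + t*(6 + 2*I) + 12*I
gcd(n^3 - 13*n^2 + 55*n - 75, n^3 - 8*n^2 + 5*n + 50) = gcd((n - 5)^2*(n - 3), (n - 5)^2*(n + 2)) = n^2 - 10*n + 25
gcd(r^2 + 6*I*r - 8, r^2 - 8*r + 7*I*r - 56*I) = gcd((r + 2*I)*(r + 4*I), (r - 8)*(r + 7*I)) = 1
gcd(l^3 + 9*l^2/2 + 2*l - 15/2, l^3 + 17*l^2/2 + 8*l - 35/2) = l^2 + 3*l/2 - 5/2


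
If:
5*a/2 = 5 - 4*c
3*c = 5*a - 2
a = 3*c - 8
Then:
No Solution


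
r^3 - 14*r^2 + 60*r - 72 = (r - 6)^2*(r - 2)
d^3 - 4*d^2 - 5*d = d*(d - 5)*(d + 1)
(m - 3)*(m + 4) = m^2 + m - 12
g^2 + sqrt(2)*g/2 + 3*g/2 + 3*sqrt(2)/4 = (g + 3/2)*(g + sqrt(2)/2)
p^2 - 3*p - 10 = (p - 5)*(p + 2)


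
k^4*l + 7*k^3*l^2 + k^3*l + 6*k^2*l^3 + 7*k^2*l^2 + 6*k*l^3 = k*(k + l)*(k + 6*l)*(k*l + l)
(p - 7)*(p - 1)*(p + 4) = p^3 - 4*p^2 - 25*p + 28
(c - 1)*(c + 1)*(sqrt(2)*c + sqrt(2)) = sqrt(2)*c^3 + sqrt(2)*c^2 - sqrt(2)*c - sqrt(2)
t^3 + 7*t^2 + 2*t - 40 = (t - 2)*(t + 4)*(t + 5)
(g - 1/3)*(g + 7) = g^2 + 20*g/3 - 7/3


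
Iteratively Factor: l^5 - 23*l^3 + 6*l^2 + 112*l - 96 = (l + 4)*(l^4 - 4*l^3 - 7*l^2 + 34*l - 24) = (l + 3)*(l + 4)*(l^3 - 7*l^2 + 14*l - 8) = (l - 1)*(l + 3)*(l + 4)*(l^2 - 6*l + 8) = (l - 4)*(l - 1)*(l + 3)*(l + 4)*(l - 2)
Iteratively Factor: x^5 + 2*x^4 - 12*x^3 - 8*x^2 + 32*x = (x + 2)*(x^4 - 12*x^2 + 16*x) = (x + 2)*(x + 4)*(x^3 - 4*x^2 + 4*x) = (x - 2)*(x + 2)*(x + 4)*(x^2 - 2*x) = x*(x - 2)*(x + 2)*(x + 4)*(x - 2)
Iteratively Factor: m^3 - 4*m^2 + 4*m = (m - 2)*(m^2 - 2*m) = (m - 2)^2*(m)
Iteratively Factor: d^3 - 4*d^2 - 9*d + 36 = (d + 3)*(d^2 - 7*d + 12) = (d - 3)*(d + 3)*(d - 4)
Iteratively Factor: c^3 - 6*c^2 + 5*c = (c)*(c^2 - 6*c + 5) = c*(c - 1)*(c - 5)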